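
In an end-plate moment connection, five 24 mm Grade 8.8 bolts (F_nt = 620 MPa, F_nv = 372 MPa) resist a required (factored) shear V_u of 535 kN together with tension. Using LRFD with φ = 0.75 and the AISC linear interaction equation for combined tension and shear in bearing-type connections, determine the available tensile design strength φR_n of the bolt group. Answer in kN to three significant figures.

A_b = π·24²/4 = 452.4 mm²; f_rv = 535 × 1000 / (5 × 452.4) = 236.5 MPa.
F'_nt = 1.3 F_nt − (F_nt / φF_nv) f_rv = 1.3·620 − (620/(0.75·372))·236.5 = 280.4 MPa, capped at F_nt → F'_nt = 280.4 MPa.
R_n = F'_nt · A_b · n = 280.4 × 452.4 × 5 / 1000 = 634.2 kN.
Design strength φR_n = 0.75 × 634.2 = 476 kN.

476 kN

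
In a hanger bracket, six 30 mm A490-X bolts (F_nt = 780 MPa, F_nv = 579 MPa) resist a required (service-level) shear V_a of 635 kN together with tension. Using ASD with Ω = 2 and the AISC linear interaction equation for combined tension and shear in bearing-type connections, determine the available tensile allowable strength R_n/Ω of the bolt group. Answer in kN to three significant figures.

A_b = π·30²/4 = 706.9 mm²; f_rv = 635 × 1000 / (6 × 706.9) = 149.7 MPa.
F'_nt = 1.3 F_nt − (Ω F_nt / F_nv) f_rv = 1.3·780 − (2·780/579)·149.7 = 610.6 MPa, capped at F_nt → F'_nt = 610.6 MPa.
R_n = F'_nt · A_b · n = 610.6 × 706.9 × 6 / 1000 = 2590 kN.
Allowable strength R_n/Ω = 2590 / 2 = 1290 kN.

1290 kN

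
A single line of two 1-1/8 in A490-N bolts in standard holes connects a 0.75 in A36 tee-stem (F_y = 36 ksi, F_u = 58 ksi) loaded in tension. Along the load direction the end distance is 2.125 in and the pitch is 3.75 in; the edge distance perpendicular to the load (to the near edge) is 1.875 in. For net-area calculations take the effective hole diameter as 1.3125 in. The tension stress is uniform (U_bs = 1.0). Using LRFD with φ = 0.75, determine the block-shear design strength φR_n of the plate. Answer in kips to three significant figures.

Shear plane L_v = 2.125 + 1·3.75 = 5.875 in; A_gv = 5.875 × 0.75 = 4.406 in².
A_nv = (5.875 − 1.5·1.3125) × 0.75 = 2.93 in².
A_nt = (1.875 − 0.5·1.3125) × 0.75 = 0.9141 in².
0.6 F_u A_nv = 102 kips; 0.6 F_y A_gv = 95.17 kips → shear yielding governs the shear term.
R_n = 95.17 + 1.0 × 58 × 0.9141 = 148.2 kips.
Design strength φR_n = 0.75 × 148.2 = 111 kips.

111 kips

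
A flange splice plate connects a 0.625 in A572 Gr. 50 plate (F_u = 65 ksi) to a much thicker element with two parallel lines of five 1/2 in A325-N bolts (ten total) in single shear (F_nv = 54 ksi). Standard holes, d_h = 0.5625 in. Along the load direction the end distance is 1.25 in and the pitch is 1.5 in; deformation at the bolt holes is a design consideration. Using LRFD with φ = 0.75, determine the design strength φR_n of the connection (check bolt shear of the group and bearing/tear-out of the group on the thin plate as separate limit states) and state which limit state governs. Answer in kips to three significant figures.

79.5 kips (bolt shear governs)

Bolt shear: A_b = π·0.5²/4 = 0.1963 in²; R_n = 54 × 0.1963 × 10 × 1 = 106 kips → 0.75 × 106 = 79.5 kips.
Bearing (1.2 l_c t F_u ≤ 2.4 d t F_u): upper limit = 2.4·0.5·0.625·65 = 48.75 kips.
  Edge l_c = 1.25 − 0.5625/2 = 0.9688 → r_n = 47.23 kips; interior l_c = 1.5 − 0.5625 = 0.9375 → r_n = 45.7 kips.
  R_n,bearing = 2·47.23 + 8·45.7 = 460.1 kips → 0.75 × 460.1 = 345 kips.
Bolt shear governs: 79.5 kips.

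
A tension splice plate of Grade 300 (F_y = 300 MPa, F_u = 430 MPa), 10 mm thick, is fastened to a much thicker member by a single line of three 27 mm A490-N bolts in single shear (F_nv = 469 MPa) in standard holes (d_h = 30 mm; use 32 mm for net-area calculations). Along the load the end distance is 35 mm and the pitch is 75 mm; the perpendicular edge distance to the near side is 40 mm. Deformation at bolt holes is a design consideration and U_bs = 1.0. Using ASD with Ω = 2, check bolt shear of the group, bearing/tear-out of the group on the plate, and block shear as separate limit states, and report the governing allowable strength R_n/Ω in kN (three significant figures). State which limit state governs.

Bolt shear: A_b = π·27²/4 = 572.6 mm²; R_n = 469 × 572.6 × 3 × 1 / 1000 = 805.6 kN → 805.6 / 2 = 403 kN.
Bearing: edge l_c = 20, r_n = 103.2 kN; interior l_c = 45, r_n = 232.2 kN; R_n = 103.2 + 2·232.2 = 567.6 kN → 284 kN.
Block shear: A_gv = 1850, A_nv = 1050, A_nt = 240 mm²; R_n = min(0.6F_uA_nv, 0.6F_yA_gv) + U_bs·F_u·A_nt = 374.1 kN → 187 kN.
Block shear governs: 187 kN.

187 kN (block shear governs)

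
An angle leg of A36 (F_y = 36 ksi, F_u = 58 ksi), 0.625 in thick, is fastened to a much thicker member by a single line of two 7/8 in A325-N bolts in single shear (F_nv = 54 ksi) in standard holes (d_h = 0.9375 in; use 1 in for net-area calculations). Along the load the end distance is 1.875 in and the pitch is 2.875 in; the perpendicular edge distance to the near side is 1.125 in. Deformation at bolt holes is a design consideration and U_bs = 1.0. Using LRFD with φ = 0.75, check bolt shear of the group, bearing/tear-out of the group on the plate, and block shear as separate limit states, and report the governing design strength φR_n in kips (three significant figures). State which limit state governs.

48.7 kips (bolt shear governs)

Bolt shear: A_b = π·0.875²/4 = 0.6013 in²; R_n = 54 × 0.6013 × 2 × 1 = 64.94 kips → 0.75 × 64.94 = 48.7 kips.
Bearing: edge l_c = 1.406, r_n = 61.17 kips; interior l_c = 1.938, r_n = 76.12 kips; R_n = 61.17 + 1·76.12 = 137.3 kips → 103 kips.
Block shear: A_gv = 2.969, A_nv = 2.031, A_nt = 0.3906 in²; R_n = min(0.6F_uA_nv, 0.6F_yA_gv) + U_bs·F_u·A_nt = 86.78 kips → 65.1 kips.
Bolt shear governs: 48.7 kips.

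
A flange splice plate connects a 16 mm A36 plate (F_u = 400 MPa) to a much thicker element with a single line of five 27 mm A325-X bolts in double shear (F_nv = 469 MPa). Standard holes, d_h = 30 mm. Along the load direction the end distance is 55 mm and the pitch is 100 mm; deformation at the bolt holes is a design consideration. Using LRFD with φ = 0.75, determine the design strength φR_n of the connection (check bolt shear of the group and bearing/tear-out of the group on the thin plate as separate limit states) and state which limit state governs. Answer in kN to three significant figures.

1470 kN (bearing governs)

Bolt shear: A_b = π·27²/4 = 572.6 mm²; R_n = 469 × 572.6 × 5 × 2 / 1000 = 2685 kN → 0.75 × 2685 = 2010 kN.
Bearing (1.2 l_c t F_u ≤ 2.4 d t F_u): upper limit = 2.4·27·16·400 / 1000 = 414.7 kN.
  Edge l_c = 55 − 30/2 = 40 → r_n = 307.2 kN; interior l_c = 100 − 30 = 70 → r_n = 414.7 kN.
  R_n,bearing = 1·307.2 + 4·414.7 = 1966 kN → 0.75 × 1966 = 1470 kN.
Bearing governs: 1470 kN.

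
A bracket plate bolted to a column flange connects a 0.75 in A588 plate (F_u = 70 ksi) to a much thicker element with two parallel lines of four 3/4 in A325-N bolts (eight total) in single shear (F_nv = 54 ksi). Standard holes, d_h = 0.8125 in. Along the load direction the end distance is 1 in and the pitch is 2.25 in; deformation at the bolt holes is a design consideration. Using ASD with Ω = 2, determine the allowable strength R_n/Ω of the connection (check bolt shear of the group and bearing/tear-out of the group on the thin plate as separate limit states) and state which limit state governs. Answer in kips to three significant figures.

Bolt shear: A_b = π·0.75²/4 = 0.4418 in²; R_n = 54 × 0.4418 × 8 × 1 = 190.9 kips → 190.9 / 2 = 95.4 kips.
Bearing (1.2 l_c t F_u ≤ 2.4 d t F_u): upper limit = 2.4·0.75·0.75·70 = 94.5 kips.
  Edge l_c = 1 − 0.8125/2 = 0.5938 → r_n = 37.41 kips; interior l_c = 2.25 − 0.8125 = 1.438 → r_n = 90.56 kips.
  R_n,bearing = 2·37.41 + 6·90.56 = 618.2 kips → 618.2 / 2 = 309 kips.
Bolt shear governs: 95.4 kips.

95.4 kips (bolt shear governs)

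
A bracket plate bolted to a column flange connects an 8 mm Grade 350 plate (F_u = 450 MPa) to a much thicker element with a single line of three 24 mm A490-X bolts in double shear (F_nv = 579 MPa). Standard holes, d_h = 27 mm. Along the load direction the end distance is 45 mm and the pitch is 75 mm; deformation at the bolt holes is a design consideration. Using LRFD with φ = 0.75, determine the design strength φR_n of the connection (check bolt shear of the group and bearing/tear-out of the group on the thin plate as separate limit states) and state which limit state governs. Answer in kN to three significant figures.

Bolt shear: A_b = π·24²/4 = 452.4 mm²; R_n = 579 × 452.4 × 3 × 2 / 1000 = 1572 kN → 0.75 × 1572 = 1180 kN.
Bearing (1.2 l_c t F_u ≤ 2.4 d t F_u): upper limit = 2.4·24·8·450 / 1000 = 207.4 kN.
  Edge l_c = 45 − 27/2 = 31.5 → r_n = 136.1 kN; interior l_c = 75 − 27 = 48 → r_n = 207.4 kN.
  R_n,bearing = 1·136.1 + 2·207.4 = 550.8 kN → 0.75 × 550.8 = 413 kN.
Bearing governs: 413 kN.

413 kN (bearing governs)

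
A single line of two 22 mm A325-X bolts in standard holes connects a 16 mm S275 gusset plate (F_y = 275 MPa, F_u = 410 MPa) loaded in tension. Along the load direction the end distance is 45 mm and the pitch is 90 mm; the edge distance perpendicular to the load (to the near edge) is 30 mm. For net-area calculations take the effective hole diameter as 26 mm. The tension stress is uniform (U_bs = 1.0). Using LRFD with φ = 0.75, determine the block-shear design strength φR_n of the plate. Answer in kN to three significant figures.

Shear plane L_v = 45 + 1·90 = 135 mm; A_gv = 135 × 16 = 2160 mm².
A_nv = (135 − 1.5·26) × 16 = 1536 mm².
A_nt = (30 − 0.5·26) × 16 = 272 mm².
0.6 F_u A_nv = 377.9 kN; 0.6 F_y A_gv = 356.4 kN → shear yielding governs the shear term.
R_n = 356.4 + 1.0 × 410 × 272 / 1000 = 467.9 kN.
Design strength φR_n = 0.75 × 467.9 = 351 kN.

351 kN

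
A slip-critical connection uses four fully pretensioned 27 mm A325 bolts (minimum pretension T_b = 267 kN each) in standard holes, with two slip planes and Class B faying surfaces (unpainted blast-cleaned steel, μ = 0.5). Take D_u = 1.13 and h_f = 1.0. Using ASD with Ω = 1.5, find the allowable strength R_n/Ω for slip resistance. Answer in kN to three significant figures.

805 kN

R_n = μ · D_u · h_f · T_b · n_s · n_b = 0.5 × 1.13 × 1.0 × 267 × 2 × 4 = 1207 kN.
Allowable strength R_n/Ω = 1207 / 1.5 = 805 kN.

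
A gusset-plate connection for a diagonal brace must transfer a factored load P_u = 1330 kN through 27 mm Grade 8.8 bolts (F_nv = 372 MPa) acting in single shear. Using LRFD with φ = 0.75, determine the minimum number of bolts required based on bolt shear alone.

A_b = π·27²/4 = 572.6 mm².
Per-bolt design strength φR_n = 0.75 × 372 × 572.6 × 1 / 1000 = 159.7 kN.
n ≥ 1330 / 159.7 = 8.326 → use 9 bolts.

9 bolts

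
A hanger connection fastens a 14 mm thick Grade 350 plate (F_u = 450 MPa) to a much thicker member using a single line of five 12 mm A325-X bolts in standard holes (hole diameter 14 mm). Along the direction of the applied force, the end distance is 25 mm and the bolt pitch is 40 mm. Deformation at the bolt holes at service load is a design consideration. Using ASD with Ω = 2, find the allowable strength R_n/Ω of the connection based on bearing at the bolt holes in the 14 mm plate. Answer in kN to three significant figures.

Per bolt r_n = 1.2 l_c t F_u ≤ 2.4 d t F_u; upper limit = 2.4 × 12 × 14 × 450 / 1000 = 181.4 kN.
Edge bolt: l_c = 25 − 14/2 = 18 mm → 1.2 × 18 × 14 × 450 / 1000 = 136.1 → r_n = 136.1 kN.
Interior bolts: l_c = 40 − 14 = 26 mm → 1.2 × 26 × 14 × 450 / 1000 = 196.6 → r_n = 181.4 kN.
R_n = 1 × 136.1 + 4 × 181.4 = 861.8 kN.
Allowable strength R_n/Ω = 861.8 / 2 = 431 kN.

431 kN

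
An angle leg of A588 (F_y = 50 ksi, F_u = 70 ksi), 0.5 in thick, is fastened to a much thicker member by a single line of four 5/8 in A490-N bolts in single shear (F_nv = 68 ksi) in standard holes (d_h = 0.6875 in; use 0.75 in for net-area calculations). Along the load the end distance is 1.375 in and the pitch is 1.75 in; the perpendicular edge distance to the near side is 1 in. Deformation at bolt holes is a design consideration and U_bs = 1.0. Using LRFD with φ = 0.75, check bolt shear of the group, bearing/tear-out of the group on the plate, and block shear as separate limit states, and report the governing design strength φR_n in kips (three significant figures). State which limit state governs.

Bolt shear: A_b = π·0.625²/4 = 0.3068 in²; R_n = 68 × 0.3068 × 4 × 1 = 83.45 kips → 0.75 × 83.45 = 62.6 kips.
Bearing: edge l_c = 1.031, r_n = 43.31 kips; interior l_c = 1.062, r_n = 44.62 kips; R_n = 43.31 + 3·44.62 = 177.2 kips → 133 kips.
Block shear: A_gv = 3.312, A_nv = 2, A_nt = 0.3125 in²; R_n = min(0.6F_uA_nv, 0.6F_yA_gv) + U_bs·F_u·A_nt = 105.9 kips → 79.4 kips.
Bolt shear governs: 62.6 kips.

62.6 kips (bolt shear governs)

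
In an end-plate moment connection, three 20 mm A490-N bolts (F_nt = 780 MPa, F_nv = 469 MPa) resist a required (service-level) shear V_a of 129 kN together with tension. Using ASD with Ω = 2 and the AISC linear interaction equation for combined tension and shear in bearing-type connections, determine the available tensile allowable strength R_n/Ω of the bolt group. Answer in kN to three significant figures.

A_b = π·20²/4 = 314.2 mm²; f_rv = 129 × 1000 / (3 × 314.2) = 136.9 MPa.
F'_nt = 1.3 F_nt − (Ω F_nt / F_nv) f_rv = 1.3·780 − (2·780/469)·136.9 = 558.7 MPa, capped at F_nt → F'_nt = 558.7 MPa.
R_n = F'_nt · A_b · n = 558.7 × 314.2 × 3 / 1000 = 526.6 kN.
Allowable strength R_n/Ω = 526.6 / 2 = 263 kN.

263 kN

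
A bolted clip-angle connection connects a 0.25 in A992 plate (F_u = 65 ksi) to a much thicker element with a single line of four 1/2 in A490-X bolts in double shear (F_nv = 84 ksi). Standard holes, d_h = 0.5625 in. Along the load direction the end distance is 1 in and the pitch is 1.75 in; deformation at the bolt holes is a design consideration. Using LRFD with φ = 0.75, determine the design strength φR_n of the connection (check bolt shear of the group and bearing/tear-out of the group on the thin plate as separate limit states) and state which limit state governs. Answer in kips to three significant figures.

54.4 kips (bearing governs)

Bolt shear: A_b = π·0.5²/4 = 0.1963 in²; R_n = 84 × 0.1963 × 4 × 2 = 131.9 kips → 0.75 × 131.9 = 99 kips.
Bearing (1.2 l_c t F_u ≤ 2.4 d t F_u): upper limit = 2.4·0.5·0.25·65 = 19.5 kips.
  Edge l_c = 1 − 0.5625/2 = 0.7188 → r_n = 14.02 kips; interior l_c = 1.75 − 0.5625 = 1.188 → r_n = 19.5 kips.
  R_n,bearing = 1·14.02 + 3·19.5 = 72.52 kips → 0.75 × 72.52 = 54.4 kips.
Bearing governs: 54.4 kips.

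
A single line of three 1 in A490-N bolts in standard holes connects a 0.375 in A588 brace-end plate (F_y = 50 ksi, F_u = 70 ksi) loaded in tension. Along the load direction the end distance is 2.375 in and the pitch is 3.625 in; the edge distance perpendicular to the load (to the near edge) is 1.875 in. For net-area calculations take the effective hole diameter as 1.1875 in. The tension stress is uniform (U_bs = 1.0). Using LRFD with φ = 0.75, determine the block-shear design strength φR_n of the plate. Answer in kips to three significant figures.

104 kips

Shear plane L_v = 2.375 + 2·3.625 = 9.625 in; A_gv = 9.625 × 0.375 = 3.609 in².
A_nv = (9.625 − 2.5·1.1875) × 0.375 = 2.496 in².
A_nt = (1.875 − 0.5·1.1875) × 0.375 = 0.4805 in².
0.6 F_u A_nv = 104.8 kips; 0.6 F_y A_gv = 108.3 kips → shear rupture governs the shear term.
R_n = 104.8 + 1.0 × 70 × 0.4805 = 138.5 kips.
Design strength φR_n = 0.75 × 138.5 = 104 kips.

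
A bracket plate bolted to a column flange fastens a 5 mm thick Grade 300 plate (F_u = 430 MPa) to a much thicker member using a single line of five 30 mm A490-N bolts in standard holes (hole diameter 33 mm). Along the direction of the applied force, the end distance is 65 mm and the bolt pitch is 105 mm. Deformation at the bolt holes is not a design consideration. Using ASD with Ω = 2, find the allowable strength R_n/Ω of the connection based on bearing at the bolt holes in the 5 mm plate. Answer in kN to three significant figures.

Per bolt r_n = 1.5 l_c t F_u ≤ 3.0 d t F_u; upper limit = 3.0 × 30 × 5 × 430 / 1000 = 193.5 kN.
Edge bolt: l_c = 65 − 33/2 = 48.5 mm → 1.5 × 48.5 × 5 × 430 / 1000 = 156.4 → r_n = 156.4 kN.
Interior bolts: l_c = 105 − 33 = 72 mm → 1.5 × 72 × 5 × 430 / 1000 = 232.2 → r_n = 193.5 kN.
R_n = 1 × 156.4 + 4 × 193.5 = 930.4 kN.
Allowable strength R_n/Ω = 930.4 / 2 = 465 kN.

465 kN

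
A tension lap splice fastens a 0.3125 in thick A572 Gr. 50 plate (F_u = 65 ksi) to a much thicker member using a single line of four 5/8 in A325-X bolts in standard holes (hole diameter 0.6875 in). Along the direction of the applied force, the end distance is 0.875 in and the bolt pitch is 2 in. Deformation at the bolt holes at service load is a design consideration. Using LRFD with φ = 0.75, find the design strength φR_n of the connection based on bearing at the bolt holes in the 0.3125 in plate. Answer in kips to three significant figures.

78.3 kips

Per bolt r_n = 1.2 l_c t F_u ≤ 2.4 d t F_u; upper limit = 2.4 × 0.625 × 0.3125 × 65 = 30.47 kips.
Edge bolt: l_c = 0.875 − 0.6875/2 = 0.5312 in → 1.2 × 0.5312 × 0.3125 × 65 = 12.95 → r_n = 12.95 kips.
Interior bolts: l_c = 2 − 0.6875 = 1.312 in → 1.2 × 1.312 × 0.3125 × 65 = 31.99 → r_n = 30.47 kips.
R_n = 1 × 12.95 + 3 × 30.47 = 104.4 kips.
Design strength φR_n = 0.75 × 104.4 = 78.3 kips.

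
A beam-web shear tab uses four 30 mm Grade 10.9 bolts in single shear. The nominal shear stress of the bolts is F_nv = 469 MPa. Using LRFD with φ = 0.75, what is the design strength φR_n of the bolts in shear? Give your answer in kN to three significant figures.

995 kN

A_b = π × 30² / 4 = 706.9 mm².
R_n = F_nv · A_b · n · n_s = 469 × 706.9 × 4 × 1 / 1000 = 1326 kN.
Design strength φR_n = 0.75 × 1326 = 995 kN.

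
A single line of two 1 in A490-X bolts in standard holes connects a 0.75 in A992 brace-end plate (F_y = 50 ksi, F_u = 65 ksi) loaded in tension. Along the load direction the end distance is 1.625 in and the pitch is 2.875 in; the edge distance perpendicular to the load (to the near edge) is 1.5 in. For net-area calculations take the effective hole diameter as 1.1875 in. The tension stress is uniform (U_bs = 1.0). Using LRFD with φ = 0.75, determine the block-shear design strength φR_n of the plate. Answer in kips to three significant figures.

Shear plane L_v = 1.625 + 1·2.875 = 4.5 in; A_gv = 4.5 × 0.75 = 3.375 in².
A_nv = (4.5 − 1.5·1.1875) × 0.75 = 2.039 in².
A_nt = (1.5 − 0.5·1.1875) × 0.75 = 0.6797 in².
0.6 F_u A_nv = 79.52 kips; 0.6 F_y A_gv = 101.2 kips → shear rupture governs the shear term.
R_n = 79.52 + 1.0 × 65 × 0.6797 = 123.7 kips.
Design strength φR_n = 0.75 × 123.7 = 92.8 kips.

92.8 kips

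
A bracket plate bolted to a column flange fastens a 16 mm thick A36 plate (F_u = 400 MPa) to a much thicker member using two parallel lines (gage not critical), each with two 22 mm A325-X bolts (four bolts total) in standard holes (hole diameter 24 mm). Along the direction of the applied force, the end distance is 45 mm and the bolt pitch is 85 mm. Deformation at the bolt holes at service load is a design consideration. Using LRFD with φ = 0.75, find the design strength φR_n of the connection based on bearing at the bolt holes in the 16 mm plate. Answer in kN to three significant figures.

Per bolt r_n = 1.2 l_c t F_u ≤ 2.4 d t F_u; upper limit = 2.4 × 22 × 16 × 400 / 1000 = 337.9 kN.
Edge bolt: l_c = 45 − 24/2 = 33 mm → 1.2 × 33 × 16 × 400 / 1000 = 253.4 → r_n = 253.4 kN.
Interior bolts: l_c = 85 − 24 = 61 mm → 1.2 × 61 × 16 × 400 / 1000 = 468.5 → r_n = 337.9 kN.
R_n = 2 × 253.4 + 2 × 337.9 = 1183 kN.
Design strength φR_n = 0.75 × 1183 = 887 kN.

887 kN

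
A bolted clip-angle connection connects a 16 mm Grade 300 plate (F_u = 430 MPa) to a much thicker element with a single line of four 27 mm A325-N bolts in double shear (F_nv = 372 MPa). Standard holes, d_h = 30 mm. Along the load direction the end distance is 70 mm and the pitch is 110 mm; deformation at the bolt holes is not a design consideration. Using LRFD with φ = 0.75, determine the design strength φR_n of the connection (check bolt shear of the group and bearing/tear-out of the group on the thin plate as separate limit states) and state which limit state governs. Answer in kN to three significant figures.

1280 kN (bolt shear governs)

Bolt shear: A_b = π·27²/4 = 572.6 mm²; R_n = 372 × 572.6 × 4 × 2 / 1000 = 1704 kN → 0.75 × 1704 = 1280 kN.
Bearing (1.5 l_c t F_u ≤ 3.0 d t F_u): upper limit = 3.0·27·16·430 / 1000 = 557.3 kN.
  Edge l_c = 70 − 30/2 = 55 → r_n = 557.3 kN; interior l_c = 110 − 30 = 80 → r_n = 557.3 kN.
  R_n,bearing = 1·557.3 + 3·557.3 = 2229 kN → 0.75 × 2229 = 1670 kN.
Bolt shear governs: 1280 kN.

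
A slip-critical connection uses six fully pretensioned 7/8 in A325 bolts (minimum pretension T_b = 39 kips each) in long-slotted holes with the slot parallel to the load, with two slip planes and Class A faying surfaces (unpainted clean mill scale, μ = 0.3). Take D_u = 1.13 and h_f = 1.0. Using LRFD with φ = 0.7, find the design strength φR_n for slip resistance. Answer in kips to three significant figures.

111 kips

R_n = μ · D_u · h_f · T_b · n_s · n_b = 0.3 × 1.13 × 1.0 × 39 × 2 × 6 = 158.7 kips.
Design strength φR_n = 0.7 × 158.7 = 111 kips.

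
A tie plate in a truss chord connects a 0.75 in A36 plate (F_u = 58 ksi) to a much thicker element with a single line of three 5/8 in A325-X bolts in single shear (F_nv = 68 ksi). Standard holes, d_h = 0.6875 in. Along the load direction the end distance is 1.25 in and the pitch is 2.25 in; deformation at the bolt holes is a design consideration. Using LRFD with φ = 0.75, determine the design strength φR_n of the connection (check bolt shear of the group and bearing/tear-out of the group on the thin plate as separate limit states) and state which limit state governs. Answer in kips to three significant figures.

Bolt shear: A_b = π·0.625²/4 = 0.3068 in²; R_n = 68 × 0.3068 × 3 × 1 = 62.59 kips → 0.75 × 62.59 = 46.9 kips.
Bearing (1.2 l_c t F_u ≤ 2.4 d t F_u): upper limit = 2.4·0.625·0.75·58 = 65.25 kips.
  Edge l_c = 1.25 − 0.6875/2 = 0.9062 → r_n = 47.31 kips; interior l_c = 2.25 − 0.6875 = 1.562 → r_n = 65.25 kips.
  R_n,bearing = 1·47.31 + 2·65.25 = 177.8 kips → 0.75 × 177.8 = 133 kips.
Bolt shear governs: 46.9 kips.

46.9 kips (bolt shear governs)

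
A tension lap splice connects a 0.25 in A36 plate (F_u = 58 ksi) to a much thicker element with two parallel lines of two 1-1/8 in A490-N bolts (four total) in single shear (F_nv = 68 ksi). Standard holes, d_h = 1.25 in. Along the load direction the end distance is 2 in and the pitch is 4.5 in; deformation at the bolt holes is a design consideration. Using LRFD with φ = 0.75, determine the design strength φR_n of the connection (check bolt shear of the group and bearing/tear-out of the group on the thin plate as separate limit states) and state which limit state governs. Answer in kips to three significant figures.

94.6 kips (bearing governs)

Bolt shear: A_b = π·1.125²/4 = 0.994 in²; R_n = 68 × 0.994 × 4 × 1 = 270.4 kips → 0.75 × 270.4 = 203 kips.
Bearing (1.2 l_c t F_u ≤ 2.4 d t F_u): upper limit = 2.4·1.125·0.25·58 = 39.15 kips.
  Edge l_c = 2 − 1.25/2 = 1.375 → r_n = 23.92 kips; interior l_c = 4.5 − 1.25 = 3.25 → r_n = 39.15 kips.
  R_n,bearing = 2·23.92 + 2·39.15 = 126.1 kips → 0.75 × 126.1 = 94.6 kips.
Bearing governs: 94.6 kips.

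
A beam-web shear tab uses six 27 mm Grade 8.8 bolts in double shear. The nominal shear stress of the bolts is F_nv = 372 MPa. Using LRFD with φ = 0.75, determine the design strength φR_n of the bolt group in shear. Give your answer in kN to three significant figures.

1920 kN

A_b = π × 27² / 4 = 572.6 mm².
R_n = F_nv · A_b · n · n_s = 372 × 572.6 × 6 × 2 / 1000 = 2556 kN.
Design strength φR_n = 0.75 × 2556 = 1920 kN.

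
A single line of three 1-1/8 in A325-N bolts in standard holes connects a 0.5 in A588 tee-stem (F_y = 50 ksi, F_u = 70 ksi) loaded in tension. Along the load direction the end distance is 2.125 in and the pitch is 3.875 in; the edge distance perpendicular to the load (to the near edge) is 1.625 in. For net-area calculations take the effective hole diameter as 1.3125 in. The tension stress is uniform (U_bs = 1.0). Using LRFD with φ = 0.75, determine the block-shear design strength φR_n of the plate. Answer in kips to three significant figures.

129 kips

Shear plane L_v = 2.125 + 2·3.875 = 9.875 in; A_gv = 9.875 × 0.5 = 4.938 in².
A_nv = (9.875 − 2.5·1.3125) × 0.5 = 3.297 in².
A_nt = (1.625 − 0.5·1.3125) × 0.5 = 0.4844 in².
0.6 F_u A_nv = 138.5 kips; 0.6 F_y A_gv = 148.1 kips → shear rupture governs the shear term.
R_n = 138.5 + 1.0 × 70 × 0.4844 = 172.4 kips.
Design strength φR_n = 0.75 × 172.4 = 129 kips.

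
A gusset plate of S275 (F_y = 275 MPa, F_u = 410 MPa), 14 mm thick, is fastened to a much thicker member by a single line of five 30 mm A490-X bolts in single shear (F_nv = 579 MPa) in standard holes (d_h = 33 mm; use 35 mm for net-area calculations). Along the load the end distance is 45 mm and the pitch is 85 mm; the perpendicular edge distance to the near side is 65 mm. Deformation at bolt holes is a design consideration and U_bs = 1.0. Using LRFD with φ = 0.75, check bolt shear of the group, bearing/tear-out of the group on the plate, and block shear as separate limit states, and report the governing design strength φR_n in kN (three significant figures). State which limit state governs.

Bolt shear: A_b = π·30²/4 = 706.9 mm²; R_n = 579 × 706.9 × 5 × 1 / 1000 = 2046 kN → 0.75 × 2046 = 1530 kN.
Bearing: edge l_c = 28.5, r_n = 196.3 kN; interior l_c = 52, r_n = 358.2 kN; R_n = 196.3 + 4·358.2 = 1629 kN → 1220 kN.
Block shear: A_gv = 5390, A_nv = 3185, A_nt = 665 mm²; R_n = min(0.6F_uA_nv, 0.6F_yA_gv) + U_bs·F_u·A_nt = 1056 kN → 792 kN.
Block shear governs: 792 kN.

792 kN (block shear governs)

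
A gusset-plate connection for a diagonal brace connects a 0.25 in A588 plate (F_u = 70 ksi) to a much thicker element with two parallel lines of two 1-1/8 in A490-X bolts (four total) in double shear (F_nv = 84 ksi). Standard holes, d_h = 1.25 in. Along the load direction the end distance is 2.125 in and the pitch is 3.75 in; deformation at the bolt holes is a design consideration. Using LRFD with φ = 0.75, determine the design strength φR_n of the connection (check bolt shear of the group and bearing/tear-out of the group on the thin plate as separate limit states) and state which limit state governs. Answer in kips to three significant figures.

Bolt shear: A_b = π·1.125²/4 = 0.994 in²; R_n = 84 × 0.994 × 4 × 2 = 668 kips → 0.75 × 668 = 501 kips.
Bearing (1.2 l_c t F_u ≤ 2.4 d t F_u): upper limit = 2.4·1.125·0.25·70 = 47.25 kips.
  Edge l_c = 2.125 − 1.25/2 = 1.5 → r_n = 31.5 kips; interior l_c = 3.75 − 1.25 = 2.5 → r_n = 47.25 kips.
  R_n,bearing = 2·31.5 + 2·47.25 = 157.5 kips → 0.75 × 157.5 = 118 kips.
Bearing governs: 118 kips.

118 kips (bearing governs)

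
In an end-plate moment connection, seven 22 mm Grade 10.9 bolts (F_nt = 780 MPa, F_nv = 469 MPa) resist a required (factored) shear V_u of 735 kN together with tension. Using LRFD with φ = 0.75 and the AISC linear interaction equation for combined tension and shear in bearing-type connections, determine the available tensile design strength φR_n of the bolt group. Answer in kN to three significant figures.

A_b = π·22²/4 = 380.1 mm²; f_rv = 735 × 1000 / (7 × 380.1) = 276.2 MPa.
F'_nt = 1.3 F_nt − (F_nt / φF_nv) f_rv = 1.3·780 − (780/(0.75·469))·276.2 = 401.5 MPa, capped at F_nt → F'_nt = 401.5 MPa.
R_n = F'_nt · A_b · n = 401.5 × 380.1 × 7 / 1000 = 1068 kN.
Design strength φR_n = 0.75 × 1068 = 801 kN.

801 kN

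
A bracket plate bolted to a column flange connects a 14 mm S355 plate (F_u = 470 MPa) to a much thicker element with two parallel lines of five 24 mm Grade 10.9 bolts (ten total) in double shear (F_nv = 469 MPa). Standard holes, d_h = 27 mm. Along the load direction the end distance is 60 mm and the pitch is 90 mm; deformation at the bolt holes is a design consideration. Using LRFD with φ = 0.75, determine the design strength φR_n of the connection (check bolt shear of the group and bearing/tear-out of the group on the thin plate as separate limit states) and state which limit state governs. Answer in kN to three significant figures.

2820 kN (bearing governs)

Bolt shear: A_b = π·24²/4 = 452.4 mm²; R_n = 469 × 452.4 × 10 × 2 / 1000 = 4243 kN → 0.75 × 4243 = 3180 kN.
Bearing (1.2 l_c t F_u ≤ 2.4 d t F_u): upper limit = 2.4·24·14·470 / 1000 = 379 kN.
  Edge l_c = 60 − 27/2 = 46.5 → r_n = 367.2 kN; interior l_c = 90 − 27 = 63 → r_n = 379 kN.
  R_n,bearing = 2·367.2 + 8·379 = 3766 kN → 0.75 × 3766 = 2820 kN.
Bearing governs: 2820 kN.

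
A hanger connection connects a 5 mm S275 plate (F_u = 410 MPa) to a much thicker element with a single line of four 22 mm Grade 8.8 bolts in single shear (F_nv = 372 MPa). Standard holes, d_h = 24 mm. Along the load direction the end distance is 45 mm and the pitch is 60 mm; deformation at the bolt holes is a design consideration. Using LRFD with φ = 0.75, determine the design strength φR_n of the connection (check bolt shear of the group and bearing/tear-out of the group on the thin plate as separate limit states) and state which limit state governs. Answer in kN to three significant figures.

260 kN (bearing governs)

Bolt shear: A_b = π·22²/4 = 380.1 mm²; R_n = 372 × 380.1 × 4 × 1 / 1000 = 565.6 kN → 0.75 × 565.6 = 424 kN.
Bearing (1.2 l_c t F_u ≤ 2.4 d t F_u): upper limit = 2.4·22·5·410 / 1000 = 108.2 kN.
  Edge l_c = 45 − 24/2 = 33 → r_n = 81.18 kN; interior l_c = 60 − 24 = 36 → r_n = 88.56 kN.
  R_n,bearing = 1·81.18 + 3·88.56 = 346.9 kN → 0.75 × 346.9 = 260 kN.
Bearing governs: 260 kN.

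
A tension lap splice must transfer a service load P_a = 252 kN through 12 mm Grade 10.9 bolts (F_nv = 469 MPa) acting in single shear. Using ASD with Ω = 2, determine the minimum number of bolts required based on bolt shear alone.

10 bolts

A_b = π·12²/4 = 113.1 mm².
Per-bolt allowable strength R_n/Ω = 469 × 113.1 × 1 / 1000 / 2 = 26.52 kN.
n ≥ 252 / 26.52 = 9.502 → use 10 bolts.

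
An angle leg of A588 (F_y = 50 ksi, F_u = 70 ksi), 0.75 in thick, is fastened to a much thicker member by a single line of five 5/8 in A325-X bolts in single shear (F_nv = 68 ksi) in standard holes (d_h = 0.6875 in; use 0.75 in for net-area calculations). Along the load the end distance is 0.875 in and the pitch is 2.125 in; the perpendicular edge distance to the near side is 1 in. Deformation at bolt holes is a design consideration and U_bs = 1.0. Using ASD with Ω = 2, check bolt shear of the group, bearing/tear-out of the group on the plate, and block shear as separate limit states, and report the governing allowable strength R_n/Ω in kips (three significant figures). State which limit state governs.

Bolt shear: A_b = π·0.625²/4 = 0.3068 in²; R_n = 68 × 0.3068 × 5 × 1 = 104.3 kips → 104.3 / 2 = 52.2 kips.
Bearing: edge l_c = 0.5312, r_n = 33.47 kips; interior l_c = 1.438, r_n = 78.75 kips; R_n = 33.47 + 4·78.75 = 348.5 kips → 174 kips.
Block shear: A_gv = 7.031, A_nv = 4.5, A_nt = 0.4688 in²; R_n = min(0.6F_uA_nv, 0.6F_yA_gv) + U_bs·F_u·A_nt = 221.8 kips → 111 kips.
Bolt shear governs: 52.2 kips.

52.2 kips (bolt shear governs)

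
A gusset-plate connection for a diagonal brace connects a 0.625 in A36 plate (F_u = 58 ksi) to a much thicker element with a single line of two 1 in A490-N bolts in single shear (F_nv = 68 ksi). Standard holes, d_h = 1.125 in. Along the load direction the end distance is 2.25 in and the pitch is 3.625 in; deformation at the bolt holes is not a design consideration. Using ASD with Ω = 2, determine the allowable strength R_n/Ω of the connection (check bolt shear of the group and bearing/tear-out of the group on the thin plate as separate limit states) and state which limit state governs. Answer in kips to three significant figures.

Bolt shear: A_b = π·1²/4 = 0.7854 in²; R_n = 68 × 0.7854 × 2 × 1 = 106.8 kips → 106.8 / 2 = 53.4 kips.
Bearing (1.5 l_c t F_u ≤ 3.0 d t F_u): upper limit = 3.0·1·0.625·58 = 108.8 kips.
  Edge l_c = 2.25 − 1.125/2 = 1.688 → r_n = 91.76 kips; interior l_c = 3.625 − 1.125 = 2.5 → r_n = 108.8 kips.
  R_n,bearing = 1·91.76 + 1·108.8 = 200.5 kips → 200.5 / 2 = 100 kips.
Bolt shear governs: 53.4 kips.

53.4 kips (bolt shear governs)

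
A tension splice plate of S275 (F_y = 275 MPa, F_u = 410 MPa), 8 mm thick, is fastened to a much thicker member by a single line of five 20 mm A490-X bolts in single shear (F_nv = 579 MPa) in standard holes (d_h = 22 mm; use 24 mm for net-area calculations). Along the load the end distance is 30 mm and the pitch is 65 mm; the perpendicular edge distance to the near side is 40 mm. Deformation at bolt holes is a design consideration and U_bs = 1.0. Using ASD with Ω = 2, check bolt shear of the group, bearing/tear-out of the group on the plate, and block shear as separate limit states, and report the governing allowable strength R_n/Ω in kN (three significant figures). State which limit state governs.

Bolt shear: A_b = π·20²/4 = 314.2 mm²; R_n = 579 × 314.2 × 5 × 1 / 1000 = 909.5 kN → 909.5 / 2 = 455 kN.
Bearing: edge l_c = 19, r_n = 74.78 kN; interior l_c = 43, r_n = 157.4 kN; R_n = 74.78 + 4·157.4 = 704.5 kN → 352 kN.
Block shear: A_gv = 2320, A_nv = 1456, A_nt = 224 mm²; R_n = min(0.6F_uA_nv, 0.6F_yA_gv) + U_bs·F_u·A_nt = 450 kN → 225 kN.
Block shear governs: 225 kN.

225 kN (block shear governs)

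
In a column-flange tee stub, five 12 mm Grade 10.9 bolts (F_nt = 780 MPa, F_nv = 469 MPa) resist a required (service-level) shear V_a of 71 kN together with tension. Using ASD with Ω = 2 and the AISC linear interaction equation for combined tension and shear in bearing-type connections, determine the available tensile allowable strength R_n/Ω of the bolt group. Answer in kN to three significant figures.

A_b = π·12²/4 = 113.1 mm²; f_rv = 71 × 1000 / (5 × 113.1) = 125.6 MPa.
F'_nt = 1.3 F_nt − (Ω F_nt / F_nv) f_rv = 1.3·780 − (2·780/469)·125.6 = 596.4 MPa, capped at F_nt → F'_nt = 596.4 MPa.
R_n = F'_nt · A_b · n = 596.4 × 113.1 × 5 / 1000 = 337.2 kN.
Allowable strength R_n/Ω = 337.2 / 2 = 169 kN.

169 kN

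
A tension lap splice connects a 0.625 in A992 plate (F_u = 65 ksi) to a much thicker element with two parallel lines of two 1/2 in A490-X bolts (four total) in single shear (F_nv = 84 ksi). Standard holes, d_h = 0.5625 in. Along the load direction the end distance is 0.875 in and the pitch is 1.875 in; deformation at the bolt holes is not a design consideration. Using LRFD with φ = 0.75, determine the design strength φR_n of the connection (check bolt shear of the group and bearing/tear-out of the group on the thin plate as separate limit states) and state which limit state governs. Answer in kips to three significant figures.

49.5 kips (bolt shear governs)

Bolt shear: A_b = π·0.5²/4 = 0.1963 in²; R_n = 84 × 0.1963 × 4 × 1 = 65.97 kips → 0.75 × 65.97 = 49.5 kips.
Bearing (1.5 l_c t F_u ≤ 3.0 d t F_u): upper limit = 3.0·0.5·0.625·65 = 60.94 kips.
  Edge l_c = 0.875 − 0.5625/2 = 0.5938 → r_n = 36.18 kips; interior l_c = 1.875 − 0.5625 = 1.312 → r_n = 60.94 kips.
  R_n,bearing = 2·36.18 + 2·60.94 = 194.2 kips → 0.75 × 194.2 = 146 kips.
Bolt shear governs: 49.5 kips.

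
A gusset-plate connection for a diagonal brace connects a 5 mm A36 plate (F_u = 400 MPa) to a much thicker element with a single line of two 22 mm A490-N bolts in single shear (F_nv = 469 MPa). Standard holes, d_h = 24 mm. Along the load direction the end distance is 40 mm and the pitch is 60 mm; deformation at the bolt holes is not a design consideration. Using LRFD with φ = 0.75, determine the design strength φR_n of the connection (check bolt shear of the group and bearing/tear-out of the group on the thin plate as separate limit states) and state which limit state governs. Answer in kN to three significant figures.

Bolt shear: A_b = π·22²/4 = 380.1 mm²; R_n = 469 × 380.1 × 2 × 1 / 1000 = 356.6 kN → 0.75 × 356.6 = 267 kN.
Bearing (1.5 l_c t F_u ≤ 3.0 d t F_u): upper limit = 3.0·22·5·400 / 1000 = 132 kN.
  Edge l_c = 40 − 24/2 = 28 → r_n = 84 kN; interior l_c = 60 − 24 = 36 → r_n = 108 kN.
  R_n,bearing = 1·84 + 1·108 = 192 kN → 0.75 × 192 = 144 kN.
Bearing governs: 144 kN.

144 kN (bearing governs)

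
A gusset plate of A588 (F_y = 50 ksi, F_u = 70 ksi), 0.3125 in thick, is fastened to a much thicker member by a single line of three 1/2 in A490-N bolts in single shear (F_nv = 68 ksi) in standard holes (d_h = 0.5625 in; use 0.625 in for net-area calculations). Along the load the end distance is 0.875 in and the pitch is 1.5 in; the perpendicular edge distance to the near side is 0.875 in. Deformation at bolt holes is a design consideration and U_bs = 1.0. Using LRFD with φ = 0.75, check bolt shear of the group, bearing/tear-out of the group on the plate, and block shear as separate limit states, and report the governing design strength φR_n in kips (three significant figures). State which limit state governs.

30 kips (bolt shear governs)

Bolt shear: A_b = π·0.5²/4 = 0.1963 in²; R_n = 68 × 0.1963 × 3 × 1 = 40.06 kips → 0.75 × 40.06 = 30 kips.
Bearing: edge l_c = 0.5938, r_n = 15.59 kips; interior l_c = 0.9375, r_n = 24.61 kips; R_n = 15.59 + 2·24.61 = 64.8 kips → 48.6 kips.
Block shear: A_gv = 1.211, A_nv = 0.7227, A_nt = 0.1758 in²; R_n = min(0.6F_uA_nv, 0.6F_yA_gv) + U_bs·F_u·A_nt = 42.66 kips → 32 kips.
Bolt shear governs: 30 kips.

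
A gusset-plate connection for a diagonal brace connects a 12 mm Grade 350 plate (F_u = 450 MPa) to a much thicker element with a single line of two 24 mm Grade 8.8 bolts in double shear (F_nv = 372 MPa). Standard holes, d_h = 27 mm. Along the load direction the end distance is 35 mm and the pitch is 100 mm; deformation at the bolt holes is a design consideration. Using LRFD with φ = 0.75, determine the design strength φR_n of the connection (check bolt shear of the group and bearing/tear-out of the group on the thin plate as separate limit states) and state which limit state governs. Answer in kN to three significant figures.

338 kN (bearing governs)

Bolt shear: A_b = π·24²/4 = 452.4 mm²; R_n = 372 × 452.4 × 2 × 2 / 1000 = 673.2 kN → 0.75 × 673.2 = 505 kN.
Bearing (1.2 l_c t F_u ≤ 2.4 d t F_u): upper limit = 2.4·24·12·450 / 1000 = 311 kN.
  Edge l_c = 35 − 27/2 = 21.5 → r_n = 139.3 kN; interior l_c = 100 − 27 = 73 → r_n = 311 kN.
  R_n,bearing = 1·139.3 + 1·311 = 450.4 kN → 0.75 × 450.4 = 338 kN.
Bearing governs: 338 kN.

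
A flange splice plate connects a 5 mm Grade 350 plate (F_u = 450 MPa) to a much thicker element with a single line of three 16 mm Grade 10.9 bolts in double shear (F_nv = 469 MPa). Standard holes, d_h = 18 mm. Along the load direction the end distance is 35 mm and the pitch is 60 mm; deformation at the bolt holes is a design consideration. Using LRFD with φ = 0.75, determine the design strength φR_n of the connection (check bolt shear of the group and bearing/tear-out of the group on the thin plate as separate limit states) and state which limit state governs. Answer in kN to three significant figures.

182 kN (bearing governs)

Bolt shear: A_b = π·16²/4 = 201.1 mm²; R_n = 469 × 201.1 × 3 × 2 / 1000 = 565.8 kN → 0.75 × 565.8 = 424 kN.
Bearing (1.2 l_c t F_u ≤ 2.4 d t F_u): upper limit = 2.4·16·5·450 / 1000 = 86.4 kN.
  Edge l_c = 35 − 18/2 = 26 → r_n = 70.2 kN; interior l_c = 60 − 18 = 42 → r_n = 86.4 kN.
  R_n,bearing = 1·70.2 + 2·86.4 = 243 kN → 0.75 × 243 = 182 kN.
Bearing governs: 182 kN.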